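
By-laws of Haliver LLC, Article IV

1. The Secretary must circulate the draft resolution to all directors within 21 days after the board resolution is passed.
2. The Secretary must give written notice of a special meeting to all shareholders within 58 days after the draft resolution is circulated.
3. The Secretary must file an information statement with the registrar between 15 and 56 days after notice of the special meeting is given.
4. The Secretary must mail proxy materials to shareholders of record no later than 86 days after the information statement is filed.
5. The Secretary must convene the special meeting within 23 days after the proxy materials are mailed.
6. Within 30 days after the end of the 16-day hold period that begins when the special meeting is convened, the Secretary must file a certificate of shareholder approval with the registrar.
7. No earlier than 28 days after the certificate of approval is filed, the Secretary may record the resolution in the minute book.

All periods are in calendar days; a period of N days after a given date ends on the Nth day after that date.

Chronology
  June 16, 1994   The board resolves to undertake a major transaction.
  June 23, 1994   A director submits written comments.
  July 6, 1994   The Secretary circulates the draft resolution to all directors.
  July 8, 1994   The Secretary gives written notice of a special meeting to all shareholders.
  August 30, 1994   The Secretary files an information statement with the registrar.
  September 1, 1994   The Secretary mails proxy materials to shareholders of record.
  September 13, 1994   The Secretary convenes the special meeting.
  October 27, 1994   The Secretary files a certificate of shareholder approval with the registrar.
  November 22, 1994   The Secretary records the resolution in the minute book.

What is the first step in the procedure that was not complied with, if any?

Step 7

(1) due by June 16, 1994 + 21 days = July 7, 1994; done July 6, 1994 — timely.
(2) due by July 6, 1994 + 58 days = September 2, 1994; done July 8, 1994 — timely.
(3) the permitted window runs from July 8, 1994 + 15 = July 23, 1994 to July 8, 1994 + 56 = September 2, 1994; done August 30, 1994, which is between those dates.
(4) due by August 30, 1994 + 86 days = November 24, 1994; September 1, 1994 is within that limit.
(5) due by September 1, 1994 + 23 days = September 24, 1994; done September 13, 1994 — timely.
(6) due by September 29, 1994 + 30 days = October 29, 1994; done October 27, 1994 — timely.
(7) permitted from October 27, 1994 + 28 days = November 24, 1994 onward; acted on November 22, 1994, 2 days prematurely.
The analysis stops there.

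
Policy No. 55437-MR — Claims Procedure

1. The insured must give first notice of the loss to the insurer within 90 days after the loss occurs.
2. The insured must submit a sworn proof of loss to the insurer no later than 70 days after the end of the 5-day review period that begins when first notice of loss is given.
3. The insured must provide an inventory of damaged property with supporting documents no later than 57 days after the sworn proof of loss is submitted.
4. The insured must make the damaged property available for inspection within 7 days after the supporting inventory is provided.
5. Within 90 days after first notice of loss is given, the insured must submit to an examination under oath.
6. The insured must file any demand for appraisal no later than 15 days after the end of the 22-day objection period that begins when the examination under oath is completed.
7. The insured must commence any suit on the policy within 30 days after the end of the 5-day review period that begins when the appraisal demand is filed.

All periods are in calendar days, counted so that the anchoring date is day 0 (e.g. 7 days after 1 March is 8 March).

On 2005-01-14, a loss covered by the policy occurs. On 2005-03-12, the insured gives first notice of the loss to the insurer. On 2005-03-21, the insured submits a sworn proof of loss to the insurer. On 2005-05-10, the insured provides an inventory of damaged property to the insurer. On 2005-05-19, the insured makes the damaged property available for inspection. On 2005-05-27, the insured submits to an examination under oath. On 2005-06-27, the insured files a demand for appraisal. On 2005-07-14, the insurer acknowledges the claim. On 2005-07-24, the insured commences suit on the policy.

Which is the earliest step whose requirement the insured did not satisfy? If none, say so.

Step 4

(1) due by 2005-01-14 + 90 days = 2005-04-14; completed 2005-03-12, before the deadline.
(2) due by 2005-03-17 + 70 days = 2005-05-26; 2005-03-21 is within that limit.
(3) due by 2005-03-21 + 57 days = 2005-05-17; completed 2005-05-10, before the deadline.
(4) due by 2005-05-10 + 7 days = 2005-05-17; done 2005-05-19 — 2 days late.
The analysis stops there.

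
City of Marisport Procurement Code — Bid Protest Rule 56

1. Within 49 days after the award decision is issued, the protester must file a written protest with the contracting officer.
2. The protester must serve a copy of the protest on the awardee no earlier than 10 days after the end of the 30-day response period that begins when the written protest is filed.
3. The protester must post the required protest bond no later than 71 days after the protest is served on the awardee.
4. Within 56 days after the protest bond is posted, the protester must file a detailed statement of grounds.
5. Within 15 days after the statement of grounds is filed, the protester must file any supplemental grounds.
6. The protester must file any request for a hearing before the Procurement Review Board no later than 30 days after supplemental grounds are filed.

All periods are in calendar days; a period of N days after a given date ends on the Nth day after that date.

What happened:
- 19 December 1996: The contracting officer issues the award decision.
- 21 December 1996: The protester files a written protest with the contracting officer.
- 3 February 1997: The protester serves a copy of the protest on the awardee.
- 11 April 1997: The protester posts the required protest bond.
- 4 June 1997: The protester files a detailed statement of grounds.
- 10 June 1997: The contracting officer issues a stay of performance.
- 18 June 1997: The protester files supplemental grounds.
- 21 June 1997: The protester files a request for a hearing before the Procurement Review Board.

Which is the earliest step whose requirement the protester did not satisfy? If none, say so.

None — every step was satisfied

(1) due by 19 December 1996 + 49 days = 6 February 1997; 21 December 1996 is within that limit.
(2) permitted from 20 January 1997 + 10 days = 30 January 1997 onward; done 3 February 1997 — permitted.
(3) due by 3 February 1997 + 71 days = 15 April 1997; done 11 April 1997 — timely.
(4) due by 11 April 1997 + 56 days = 6 June 1997; 4 June 1997 is within that limit.
(5) due by 4 June 1997 + 15 days = 19 June 1997; completed 18 June 1997, before the deadline.
(6) due by 18 June 1997 + 30 days = 18 July 1997; completed 21 June 1997, before the deadline.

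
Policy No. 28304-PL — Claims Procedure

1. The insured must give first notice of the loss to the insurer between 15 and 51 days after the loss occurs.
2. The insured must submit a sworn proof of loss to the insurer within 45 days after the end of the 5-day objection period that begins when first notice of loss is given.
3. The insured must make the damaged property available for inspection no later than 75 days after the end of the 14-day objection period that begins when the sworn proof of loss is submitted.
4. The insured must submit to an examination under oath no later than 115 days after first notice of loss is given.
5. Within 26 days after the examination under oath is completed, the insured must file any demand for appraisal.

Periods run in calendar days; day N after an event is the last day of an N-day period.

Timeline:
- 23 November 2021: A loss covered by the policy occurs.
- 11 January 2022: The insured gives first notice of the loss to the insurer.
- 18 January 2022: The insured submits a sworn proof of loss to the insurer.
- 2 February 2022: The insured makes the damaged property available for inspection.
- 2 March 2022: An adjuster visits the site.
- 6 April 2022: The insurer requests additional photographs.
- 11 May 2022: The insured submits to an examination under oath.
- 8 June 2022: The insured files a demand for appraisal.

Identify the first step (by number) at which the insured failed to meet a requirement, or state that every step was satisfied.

Step 1: the window is 15–51 days after 23 November 2021 (when the loss occurs), so 8 December 2021 through 13 January 2022; done 11 January 2022 — within the window.
Step 2: 45 days after 16 January 2022 (end of the 5-day objection period, which began when first notice of loss is given on 11 January 2022) is 2 March 2022; completed 18 January 2022, before the deadline.
Step 3: 75 days after 1 February 2022 (end of the 14-day objection period, which began when the sworn proof of loss is submitted on 18 January 2022) is 17 April 2022; 2 February 2022 is within that limit.
Step 4: 115 days after 11 January 2022 (when first notice of loss is given) is 6 May 2022; not done until 11 May 2022, 5 days after the deadline.

Step 4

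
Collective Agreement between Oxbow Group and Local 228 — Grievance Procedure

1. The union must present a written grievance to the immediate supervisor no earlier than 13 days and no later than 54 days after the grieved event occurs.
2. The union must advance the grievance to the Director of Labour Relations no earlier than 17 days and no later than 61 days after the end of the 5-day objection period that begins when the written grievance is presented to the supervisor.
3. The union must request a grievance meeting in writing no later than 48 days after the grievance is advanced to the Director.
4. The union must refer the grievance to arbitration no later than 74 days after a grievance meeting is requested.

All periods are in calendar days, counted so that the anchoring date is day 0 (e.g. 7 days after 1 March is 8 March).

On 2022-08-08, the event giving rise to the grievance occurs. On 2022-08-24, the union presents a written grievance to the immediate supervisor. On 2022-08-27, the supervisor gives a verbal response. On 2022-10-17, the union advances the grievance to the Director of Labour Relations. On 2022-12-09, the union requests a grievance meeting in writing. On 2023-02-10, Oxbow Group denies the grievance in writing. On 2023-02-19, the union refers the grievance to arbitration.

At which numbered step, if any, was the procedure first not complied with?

(1) the permitted window runs from 2022-08-08 + 13 = 2022-08-21 to 2022-08-08 + 54 = 2022-10-01; done 2022-08-24, which is between those dates.
(2) the permitted window runs from 2022-08-29 + 17 = 2022-09-15 to 2022-08-29 + 61 = 2022-10-29; 2022-10-17 falls inside that range.
(3) due by 2022-10-17 + 48 days = 2022-12-04; done 2022-12-09 — 5 days late.
The procedure was therefore not followed at step 3.

Step 3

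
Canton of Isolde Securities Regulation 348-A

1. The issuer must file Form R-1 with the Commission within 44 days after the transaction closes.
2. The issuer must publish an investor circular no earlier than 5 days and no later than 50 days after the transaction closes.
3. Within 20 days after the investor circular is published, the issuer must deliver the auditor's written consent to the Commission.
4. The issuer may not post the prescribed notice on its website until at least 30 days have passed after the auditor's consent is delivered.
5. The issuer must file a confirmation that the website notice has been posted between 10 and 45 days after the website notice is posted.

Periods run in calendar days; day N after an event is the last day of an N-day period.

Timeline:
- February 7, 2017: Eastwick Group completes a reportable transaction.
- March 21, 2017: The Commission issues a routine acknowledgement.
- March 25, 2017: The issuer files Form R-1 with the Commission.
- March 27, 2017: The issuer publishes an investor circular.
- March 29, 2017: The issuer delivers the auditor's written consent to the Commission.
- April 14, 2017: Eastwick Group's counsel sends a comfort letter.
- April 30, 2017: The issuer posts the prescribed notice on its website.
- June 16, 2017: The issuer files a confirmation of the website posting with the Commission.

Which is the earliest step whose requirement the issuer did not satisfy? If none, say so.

(1) due by February 7, 2017 + 44 days = March 23, 2017; not done until March 25, 2017, 2 days after the deadline.
No need to go further; step 1 was not satisfied.

Step 1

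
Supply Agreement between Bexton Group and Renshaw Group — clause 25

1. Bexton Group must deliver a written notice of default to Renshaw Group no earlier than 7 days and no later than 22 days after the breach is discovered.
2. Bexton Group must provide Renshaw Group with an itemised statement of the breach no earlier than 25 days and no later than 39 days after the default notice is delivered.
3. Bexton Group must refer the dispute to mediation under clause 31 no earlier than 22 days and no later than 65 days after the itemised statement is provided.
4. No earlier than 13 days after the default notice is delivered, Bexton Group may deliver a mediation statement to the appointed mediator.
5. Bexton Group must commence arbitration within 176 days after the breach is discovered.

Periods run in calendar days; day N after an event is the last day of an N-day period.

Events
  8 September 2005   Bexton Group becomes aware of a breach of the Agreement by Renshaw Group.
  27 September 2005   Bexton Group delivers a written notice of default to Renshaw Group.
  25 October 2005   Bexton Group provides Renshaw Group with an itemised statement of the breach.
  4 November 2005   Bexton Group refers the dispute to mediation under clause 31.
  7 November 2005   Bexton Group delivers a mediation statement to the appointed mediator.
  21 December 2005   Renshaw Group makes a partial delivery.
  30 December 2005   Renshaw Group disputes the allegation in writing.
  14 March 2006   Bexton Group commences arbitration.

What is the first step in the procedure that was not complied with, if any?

Step 3

Step 1 — 7 and 22 days from 8 September 2005 (when the breach is discovered) are 15 September 2005 and 30 September 2005 respectively; 27 September 2005 falls inside that range.
Step 2 — 25 and 39 days from 27 September 2005 (when the default notice is delivered) are 22 October 2005 and 5 November 2005 respectively; 25 October 2005 falls inside that range.
Step 3 — 22 and 65 days from 25 October 2005 (when the itemised statement is provided) are 16 November 2005 and 29 December 2005 respectively; done 4 November 2005 — 12 days before the window opened.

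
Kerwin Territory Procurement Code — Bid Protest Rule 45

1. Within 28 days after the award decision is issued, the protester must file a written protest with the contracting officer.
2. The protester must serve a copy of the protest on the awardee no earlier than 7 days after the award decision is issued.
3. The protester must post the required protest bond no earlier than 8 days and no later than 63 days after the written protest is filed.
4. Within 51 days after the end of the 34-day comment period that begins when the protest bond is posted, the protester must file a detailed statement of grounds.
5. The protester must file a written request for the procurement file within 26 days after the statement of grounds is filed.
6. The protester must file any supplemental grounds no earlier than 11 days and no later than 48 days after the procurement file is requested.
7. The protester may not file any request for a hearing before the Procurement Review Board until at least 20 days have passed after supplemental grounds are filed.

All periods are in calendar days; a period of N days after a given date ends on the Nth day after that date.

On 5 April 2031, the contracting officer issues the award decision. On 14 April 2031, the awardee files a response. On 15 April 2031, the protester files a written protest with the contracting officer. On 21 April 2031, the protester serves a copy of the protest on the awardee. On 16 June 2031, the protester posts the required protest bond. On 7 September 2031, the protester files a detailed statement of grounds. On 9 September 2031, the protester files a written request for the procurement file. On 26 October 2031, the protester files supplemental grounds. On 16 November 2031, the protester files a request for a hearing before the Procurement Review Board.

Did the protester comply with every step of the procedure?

(1) due by 5 April 2031 + 28 days = 3 May 2031; 15 April 2031 is within that limit.
(2) permitted from 5 April 2031 + 7 days = 12 April 2031 onward; done 21 April 2031 — permitted.
(3) the permitted window runs from 15 April 2031 + 8 = 23 April 2031 to 15 April 2031 + 63 = 17 June 2031; done 16 June 2031 — within the window.
(4) due by 20 July 2031 + 51 days = 9 September 2031; 7 September 2031 is within that limit.
(5) due by 7 September 2031 + 26 days = 3 October 2031; done 9 September 2031 — timely.
(6) the permitted window runs from 9 September 2031 + 11 = 20 September 2031 to 9 September 2031 + 48 = 27 October 2031; done 26 October 2031, which is between those dates.
(7) permitted from 26 October 2031 + 20 days = 15 November 2031 onward; done 16 November 2031 — permitted.

Yes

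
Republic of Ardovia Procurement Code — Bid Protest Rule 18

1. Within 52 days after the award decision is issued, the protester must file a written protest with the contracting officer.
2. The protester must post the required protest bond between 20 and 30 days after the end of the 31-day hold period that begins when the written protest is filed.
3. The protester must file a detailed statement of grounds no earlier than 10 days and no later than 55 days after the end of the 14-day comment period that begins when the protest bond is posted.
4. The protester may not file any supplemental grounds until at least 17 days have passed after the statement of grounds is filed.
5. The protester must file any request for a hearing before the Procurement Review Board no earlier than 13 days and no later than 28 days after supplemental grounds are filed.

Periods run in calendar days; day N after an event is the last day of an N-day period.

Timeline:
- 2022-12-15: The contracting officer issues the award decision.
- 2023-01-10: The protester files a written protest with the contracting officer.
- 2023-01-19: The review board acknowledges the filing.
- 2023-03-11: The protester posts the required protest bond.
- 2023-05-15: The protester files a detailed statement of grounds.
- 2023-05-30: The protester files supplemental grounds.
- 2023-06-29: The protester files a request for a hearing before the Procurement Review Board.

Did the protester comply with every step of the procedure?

Step 1: 52 days after 2022-12-15 (when the award decision is issued) is 2023-02-05; done 2023-01-10 — timely.
Step 2: the window is 20–30 days after 2023-02-10 (end of the 31-day hold period, which began when the written protest is filed on 2023-01-10), so 2023-03-02 through 2023-03-12; done 2023-03-11 — within the window.
Step 3: the window is 10–55 days after 2023-03-25 (end of the 14-day comment period, which began when the protest bond is posted on 2023-03-11), so 2023-04-04 through 2023-05-19; 2023-05-15 falls inside that range.
Step 4: the earliest permitted date is 17 days after 2023-05-15 (when the statement of grounds is filed), i.e. 2023-06-01; done 2023-05-30 — 2 days too early.

No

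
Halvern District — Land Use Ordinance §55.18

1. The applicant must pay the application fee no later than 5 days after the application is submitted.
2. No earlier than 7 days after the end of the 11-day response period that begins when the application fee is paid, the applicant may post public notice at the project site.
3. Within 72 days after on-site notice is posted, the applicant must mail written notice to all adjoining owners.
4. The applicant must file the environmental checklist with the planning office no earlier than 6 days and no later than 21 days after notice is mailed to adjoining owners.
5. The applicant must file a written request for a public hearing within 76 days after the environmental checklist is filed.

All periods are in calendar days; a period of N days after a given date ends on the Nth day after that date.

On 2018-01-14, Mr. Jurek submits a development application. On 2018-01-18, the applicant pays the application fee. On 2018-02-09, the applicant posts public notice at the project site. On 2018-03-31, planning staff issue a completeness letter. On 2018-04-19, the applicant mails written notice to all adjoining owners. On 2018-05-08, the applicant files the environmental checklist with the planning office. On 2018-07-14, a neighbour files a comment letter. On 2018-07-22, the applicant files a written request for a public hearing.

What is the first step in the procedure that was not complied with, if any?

Step 1: 5 days after 2018-01-14 (when the application is submitted) is 2018-01-19; completed 2018-01-18, before the deadline.
Step 2: the earliest permitted date is 7 days after 2018-01-29 (end of the 11-day response period, which began when the application fee is paid on 2018-01-18), i.e. 2018-02-05; done 2018-02-09 — permitted.
Step 3: 72 days after 2018-02-09 (when on-site notice is posted) is 2018-04-22; completed 2018-04-19, before the deadline.
Step 4: the window is 6–21 days after 2018-04-19 (when notice is mailed to adjoining owners), so 2018-04-25 through 2018-05-10; done 2018-05-08 — within the window.
Step 5: 76 days after 2018-05-08 (when the environmental checklist is filed) is 2018-07-23; done 2018-07-22 — timely.

None — every step was satisfied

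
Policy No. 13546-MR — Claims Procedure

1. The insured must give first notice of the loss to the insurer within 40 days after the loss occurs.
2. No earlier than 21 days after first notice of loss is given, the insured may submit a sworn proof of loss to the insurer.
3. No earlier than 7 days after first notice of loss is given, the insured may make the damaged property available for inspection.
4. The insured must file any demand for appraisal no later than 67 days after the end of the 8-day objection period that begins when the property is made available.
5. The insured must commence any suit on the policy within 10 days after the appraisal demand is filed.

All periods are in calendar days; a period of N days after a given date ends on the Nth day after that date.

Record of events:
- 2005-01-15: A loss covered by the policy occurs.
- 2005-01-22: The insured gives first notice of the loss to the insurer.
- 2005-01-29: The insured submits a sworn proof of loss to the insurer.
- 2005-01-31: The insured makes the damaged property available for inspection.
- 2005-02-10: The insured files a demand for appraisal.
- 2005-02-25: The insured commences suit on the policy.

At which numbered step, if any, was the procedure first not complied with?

Step 2

Step 1: 40 days after 2005-01-15 (when the loss occurs) is 2005-02-24; done 2005-01-22 — timely.
Step 2: the earliest permitted date is 21 days after 2005-01-22 (when first notice of loss is given), i.e. 2005-02-12; 2005-01-29 is 14 days before the earliest permitted date.
The analysis stops there.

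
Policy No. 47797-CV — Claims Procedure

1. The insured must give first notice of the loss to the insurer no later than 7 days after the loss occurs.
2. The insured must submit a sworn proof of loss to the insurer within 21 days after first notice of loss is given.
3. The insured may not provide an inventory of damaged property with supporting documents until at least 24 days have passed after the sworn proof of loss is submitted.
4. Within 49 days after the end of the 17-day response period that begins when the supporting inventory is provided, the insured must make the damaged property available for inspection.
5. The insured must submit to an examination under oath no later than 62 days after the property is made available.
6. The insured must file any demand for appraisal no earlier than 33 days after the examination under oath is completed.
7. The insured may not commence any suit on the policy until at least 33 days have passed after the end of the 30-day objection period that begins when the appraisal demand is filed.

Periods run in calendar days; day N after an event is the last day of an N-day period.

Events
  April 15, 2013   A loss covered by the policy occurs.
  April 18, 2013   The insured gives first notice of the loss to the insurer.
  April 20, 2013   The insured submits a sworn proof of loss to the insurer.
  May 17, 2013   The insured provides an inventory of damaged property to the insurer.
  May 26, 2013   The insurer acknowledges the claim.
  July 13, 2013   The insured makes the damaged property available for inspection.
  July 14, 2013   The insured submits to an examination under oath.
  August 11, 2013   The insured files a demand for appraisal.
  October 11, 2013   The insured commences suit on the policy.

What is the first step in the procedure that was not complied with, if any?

Step 6

(1) due by April 15, 2013 + 7 days = April 22, 2013; April 18, 2013 is within that limit.
(2) due by April 18, 2013 + 21 days = May 9, 2013; April 20, 2013 is within that limit.
(3) permitted from April 20, 2013 + 24 days = May 14, 2013 onward; done May 17, 2013, after the minimum wait.
(4) due by June 3, 2013 + 49 days = July 22, 2013; done July 13, 2013 — timely.
(5) due by July 13, 2013 + 62 days = September 13, 2013; done July 14, 2013 — timely.
(6) permitted from July 14, 2013 + 33 days = August 16, 2013 onward; done August 11, 2013 — 5 days too early.
Later steps need not be reached.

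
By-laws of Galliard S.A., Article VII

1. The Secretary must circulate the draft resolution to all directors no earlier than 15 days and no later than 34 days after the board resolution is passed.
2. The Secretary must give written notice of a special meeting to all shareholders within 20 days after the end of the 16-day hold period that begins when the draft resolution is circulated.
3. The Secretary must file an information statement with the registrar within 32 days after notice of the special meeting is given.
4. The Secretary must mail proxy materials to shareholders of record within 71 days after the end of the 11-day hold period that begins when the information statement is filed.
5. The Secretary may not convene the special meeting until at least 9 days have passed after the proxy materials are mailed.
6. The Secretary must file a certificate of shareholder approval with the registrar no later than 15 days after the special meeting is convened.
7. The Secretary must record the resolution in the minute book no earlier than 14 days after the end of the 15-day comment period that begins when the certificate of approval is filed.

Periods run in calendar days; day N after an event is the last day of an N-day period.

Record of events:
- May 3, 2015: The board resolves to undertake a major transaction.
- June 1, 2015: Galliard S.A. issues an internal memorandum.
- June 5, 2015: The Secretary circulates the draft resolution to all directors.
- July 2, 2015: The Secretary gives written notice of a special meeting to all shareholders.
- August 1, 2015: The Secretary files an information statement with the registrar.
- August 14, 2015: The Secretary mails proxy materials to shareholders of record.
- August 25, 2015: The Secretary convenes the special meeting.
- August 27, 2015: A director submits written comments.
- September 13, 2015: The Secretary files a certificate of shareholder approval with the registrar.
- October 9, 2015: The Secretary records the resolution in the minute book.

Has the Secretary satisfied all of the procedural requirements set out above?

Step 1: the window is 15–34 days after May 3, 2015 (when the board resolution is passed), so May 18, 2015 through June 6, 2015; done June 5, 2015 — within the window.
Step 2: 20 days after June 21, 2015 (end of the 16-day hold period, which began when the draft resolution is circulated on June 5, 2015) is July 11, 2015; July 2, 2015 is within that limit.
Step 3: 32 days after July 2, 2015 (when notice of the special meeting is given) is August 3, 2015; August 1, 2015 is within that limit.
Step 4: 71 days after August 12, 2015 (end of the 11-day hold period, which began when the information statement is filed on August 1, 2015) is October 22, 2015; done August 14, 2015 — timely.
Step 5: the earliest permitted date is 9 days after August 14, 2015 (when the proxy materials are mailed), i.e. August 23, 2015; done August 25, 2015, after the minimum wait.
Step 6: 15 days after August 25, 2015 (when the special meeting is convened) is September 9, 2015; done September 13, 2015 — 4 days late.
The analysis stops there.

No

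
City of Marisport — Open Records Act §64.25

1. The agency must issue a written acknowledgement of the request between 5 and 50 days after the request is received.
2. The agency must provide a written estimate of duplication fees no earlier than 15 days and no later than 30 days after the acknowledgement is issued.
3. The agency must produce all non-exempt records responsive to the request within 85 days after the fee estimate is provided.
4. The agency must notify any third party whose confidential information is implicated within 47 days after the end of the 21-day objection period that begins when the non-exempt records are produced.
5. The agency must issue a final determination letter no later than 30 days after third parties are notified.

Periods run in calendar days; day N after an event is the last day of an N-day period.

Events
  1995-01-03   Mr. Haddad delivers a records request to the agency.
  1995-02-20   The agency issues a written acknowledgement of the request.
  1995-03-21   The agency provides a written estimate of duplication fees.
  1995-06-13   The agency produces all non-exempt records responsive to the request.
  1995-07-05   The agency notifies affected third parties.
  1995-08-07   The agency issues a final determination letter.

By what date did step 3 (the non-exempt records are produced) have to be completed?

1995-06-14

Step 3 runs from 1995-03-21, when the fee estimate is provided. 85 days after 1995-03-21 is 1995-06-14.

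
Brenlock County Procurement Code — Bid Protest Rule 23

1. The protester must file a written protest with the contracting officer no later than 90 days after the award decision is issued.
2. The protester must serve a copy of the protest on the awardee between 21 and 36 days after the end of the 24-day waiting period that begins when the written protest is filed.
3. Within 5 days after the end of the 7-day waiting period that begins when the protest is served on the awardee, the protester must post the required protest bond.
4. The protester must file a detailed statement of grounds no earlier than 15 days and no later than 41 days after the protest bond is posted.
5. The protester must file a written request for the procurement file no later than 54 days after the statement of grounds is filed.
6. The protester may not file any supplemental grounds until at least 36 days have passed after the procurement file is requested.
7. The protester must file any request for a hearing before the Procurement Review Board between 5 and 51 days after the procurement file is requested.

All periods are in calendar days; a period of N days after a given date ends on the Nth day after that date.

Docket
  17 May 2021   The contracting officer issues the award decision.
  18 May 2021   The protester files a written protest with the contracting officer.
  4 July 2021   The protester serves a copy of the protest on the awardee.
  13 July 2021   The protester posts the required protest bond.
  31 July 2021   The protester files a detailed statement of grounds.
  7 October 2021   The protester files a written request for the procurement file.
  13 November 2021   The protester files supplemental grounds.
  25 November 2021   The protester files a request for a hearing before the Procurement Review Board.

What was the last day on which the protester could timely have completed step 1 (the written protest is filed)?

15 August 2021

Step 1 runs from 17 May 2021, when the award decision is issued. 90 days after 17 May 2021 is 15 August 2021.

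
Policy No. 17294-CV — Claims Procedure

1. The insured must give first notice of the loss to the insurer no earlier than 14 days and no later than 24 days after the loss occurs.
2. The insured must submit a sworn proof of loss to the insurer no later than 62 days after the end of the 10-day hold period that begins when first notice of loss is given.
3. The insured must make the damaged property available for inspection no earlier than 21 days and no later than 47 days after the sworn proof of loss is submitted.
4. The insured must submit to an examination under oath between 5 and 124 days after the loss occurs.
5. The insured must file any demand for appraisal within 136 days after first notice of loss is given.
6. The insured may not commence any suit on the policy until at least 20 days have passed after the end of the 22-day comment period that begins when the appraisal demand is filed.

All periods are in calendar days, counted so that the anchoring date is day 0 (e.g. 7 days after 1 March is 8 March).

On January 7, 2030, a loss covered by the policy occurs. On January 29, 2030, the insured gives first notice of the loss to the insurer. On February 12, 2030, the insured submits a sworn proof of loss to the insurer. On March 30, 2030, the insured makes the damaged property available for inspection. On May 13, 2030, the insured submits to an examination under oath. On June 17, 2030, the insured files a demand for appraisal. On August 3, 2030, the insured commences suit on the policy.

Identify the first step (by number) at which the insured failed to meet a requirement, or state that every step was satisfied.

Step 1 — 14 and 24 days from January 7, 2030 (when the loss occurs) are January 21, 2030 and January 31, 2030 respectively; January 29, 2030 falls inside that range.
Step 2 — counting 62 days from February 8, 2030 (end of the 10-day hold period, which began when first notice of loss is given on January 29, 2030) gives a deadline of April 11, 2030; February 12, 2030 is within that limit.
Step 3 — 21 and 47 days from February 12, 2030 (when the sworn proof of loss is submitted) are March 5, 2030 and March 31, 2030 respectively; done March 30, 2030, which is between those dates.
Step 4 — 5 and 124 days from January 7, 2030 (when the loss occurs) are January 12, 2030 and May 11, 2030 respectively; May 13, 2030 is 2 days past the end of the window.
No need to go further; step 4 was not satisfied.

Step 4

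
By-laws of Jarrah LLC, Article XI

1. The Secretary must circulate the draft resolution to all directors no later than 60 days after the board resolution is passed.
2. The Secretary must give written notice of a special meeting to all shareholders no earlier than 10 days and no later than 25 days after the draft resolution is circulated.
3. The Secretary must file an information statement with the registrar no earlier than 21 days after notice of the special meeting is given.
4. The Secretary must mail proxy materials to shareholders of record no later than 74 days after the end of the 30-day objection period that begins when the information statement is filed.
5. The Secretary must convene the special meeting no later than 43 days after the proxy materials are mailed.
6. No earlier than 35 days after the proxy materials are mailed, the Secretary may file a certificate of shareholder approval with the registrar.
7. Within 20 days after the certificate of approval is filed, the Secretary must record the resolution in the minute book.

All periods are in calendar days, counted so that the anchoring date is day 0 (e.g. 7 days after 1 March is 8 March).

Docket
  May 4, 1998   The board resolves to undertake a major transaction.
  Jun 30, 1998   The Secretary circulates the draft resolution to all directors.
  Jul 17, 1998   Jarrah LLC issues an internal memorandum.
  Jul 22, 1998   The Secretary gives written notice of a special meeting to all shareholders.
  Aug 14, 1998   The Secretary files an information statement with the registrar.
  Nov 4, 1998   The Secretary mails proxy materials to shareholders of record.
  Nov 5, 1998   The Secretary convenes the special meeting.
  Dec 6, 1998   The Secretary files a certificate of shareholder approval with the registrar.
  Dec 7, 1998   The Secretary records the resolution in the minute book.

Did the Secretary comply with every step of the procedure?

Step 1 — counting 60 days from May 4, 1998 (when the board resolution is passed) gives a deadline of Jul 3, 1998; Jun 30, 1998 is within that limit.
Step 2 — 10 and 25 days from Jun 30, 1998 (when the draft resolution is circulated) are Jul 10, 1998 and Jul 25, 1998 respectively; Jul 22, 1998 falls inside that range.
Step 3 — must wait 21 days from Jul 22, 1998 (when notice of the special meeting is given), so not before Aug 12, 1998; done Aug 14, 1998 — permitted.
Step 4 — counting 74 days from Sep 13, 1998 (end of the 30-day objection period, which began when the information statement is filed on Aug 14, 1998) gives a deadline of Nov 26, 1998; Nov 4, 1998 is within that limit.
Step 5 — counting 43 days from Nov 4, 1998 (when the proxy materials are mailed) gives a deadline of Dec 17, 1998; done Nov 5, 1998 — timely.
Step 6 — must wait 35 days from Nov 4, 1998 (when the proxy materials are mailed), so not before Dec 9, 1998; acted on Dec 6, 1998, 3 days prematurely.
That is the first point of non-compliance.

No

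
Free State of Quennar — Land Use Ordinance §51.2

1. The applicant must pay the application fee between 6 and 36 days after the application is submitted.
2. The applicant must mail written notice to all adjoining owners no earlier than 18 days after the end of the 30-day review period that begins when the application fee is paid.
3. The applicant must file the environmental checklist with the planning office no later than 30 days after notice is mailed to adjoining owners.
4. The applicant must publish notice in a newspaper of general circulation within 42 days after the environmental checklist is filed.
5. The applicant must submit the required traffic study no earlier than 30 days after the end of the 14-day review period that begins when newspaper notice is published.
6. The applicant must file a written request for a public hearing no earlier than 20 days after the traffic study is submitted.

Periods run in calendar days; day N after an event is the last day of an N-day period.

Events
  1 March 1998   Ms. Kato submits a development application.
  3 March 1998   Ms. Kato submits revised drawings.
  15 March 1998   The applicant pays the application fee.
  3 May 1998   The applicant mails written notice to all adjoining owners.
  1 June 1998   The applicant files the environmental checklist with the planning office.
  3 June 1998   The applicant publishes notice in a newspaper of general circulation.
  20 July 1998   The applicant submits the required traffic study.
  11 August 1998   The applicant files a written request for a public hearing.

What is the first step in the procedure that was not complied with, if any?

None — every step was satisfied

Step 1 — 6 and 36 days from 1 March 1998 (when the application is submitted) are 7 March 1998 and 6 April 1998 respectively; done 15 March 1998, which is between those dates.
Step 2 — must wait 18 days from 14 April 1998 (end of the 30-day review period, which began when the application fee is paid on 15 March 1998), so not before 2 May 1998; 3 May 1998 is on or after that date.
Step 3 — counting 30 days from 3 May 1998 (when notice is mailed to adjoining owners) gives a deadline of 2 June 1998; completed 1 June 1998, before the deadline.
Step 4 — counting 42 days from 1 June 1998 (when the environmental checklist is filed) gives a deadline of 13 July 1998; 3 June 1998 is within that limit.
Step 5 — must wait 30 days from 17 June 1998 (end of the 14-day review period, which began when newspaper notice is published on 3 June 1998), so not before 17 July 1998; done 20 July 1998, after the minimum wait.
Step 6 — must wait 20 days from 20 July 1998 (when the traffic study is submitted), so not before 9 August 1998; done 11 August 1998 — permitted.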